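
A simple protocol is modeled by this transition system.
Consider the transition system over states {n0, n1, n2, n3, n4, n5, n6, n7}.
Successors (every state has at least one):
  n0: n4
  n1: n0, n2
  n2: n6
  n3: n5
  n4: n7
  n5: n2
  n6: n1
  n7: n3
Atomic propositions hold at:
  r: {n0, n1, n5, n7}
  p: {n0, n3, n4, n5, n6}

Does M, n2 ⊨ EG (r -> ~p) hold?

Yes

Sat(~p) = {n1, n2, n7}
Sat(r -> ~p) = {n1, n2, n3, n4, n6, n7}
EG (r -> ~p): greatest fixpoint, start Z0 = {n1, n2, n3, n4, n6, n7}, keep only states in Sat with some successor in Z. Z1 = {n1, n2, n4, n6, n7}; Z2 = {n1, n2, n4, n6}; Z3 = {n1, n2, n6}; fixed.
Sat(EG (r -> ~p)) = {n1, n2, n6}
n2 ∈ Sat(EG (r -> ~p)) = {n1, n2, n6}, so the formula holds at n2.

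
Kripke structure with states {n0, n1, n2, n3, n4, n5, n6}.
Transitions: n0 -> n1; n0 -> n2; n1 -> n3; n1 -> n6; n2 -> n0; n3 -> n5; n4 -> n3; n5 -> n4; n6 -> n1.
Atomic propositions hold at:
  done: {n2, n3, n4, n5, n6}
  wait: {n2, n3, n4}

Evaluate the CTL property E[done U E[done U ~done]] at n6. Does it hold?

Sat(~done) = {n0, n1}
E[done U ~done]: least fixpoint, start Z0 = Sat(~done) = {n0, n1}, add states in Sat(done) with some successor in Z. Z1 = {n0, n1, n2, n6}; fixed.
Sat(E[done U ~done]) = {n0, n1, n2, n6}
E[done U E[done U ~done]]: least fixpoint, start Z0 = Sat(E[done U ~done]) = {n0, n1, n2, n6}, add states in Sat(done) with some successor in Z. Already a fixed point.
Sat(E[done U E[done U ~done]]) = {n0, n1, n2, n6}
n6 ∈ Sat(E[done U E[done U ~done]]) = {n0, n1, n2, n6}, so the formula holds at n6.

Yes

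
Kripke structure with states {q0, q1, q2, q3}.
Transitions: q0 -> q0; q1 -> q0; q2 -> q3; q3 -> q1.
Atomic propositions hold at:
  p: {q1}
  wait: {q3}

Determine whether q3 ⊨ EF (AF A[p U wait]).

A[p U wait]: least fixpoint, start Z0 = Sat(wait) = {q3}, add states in Sat(p) with every successor in Z. Already a fixed point.
Sat(A[p U wait]) = {q3}
AF A[p U wait]: least fixpoint, start Z0 = {q3}, add states with every successor in Z. Z1 = {q2, q3}; fixed.
Sat(AF A[p U wait]) = {q2, q3}
EF (AF A[p U wait]): least fixpoint, start Z0 = {q2, q3}, add states with some successor in Z. Already a fixed point.
Sat(EF (AF A[p U wait])) = {q2, q3}
q3 ∈ Sat(EF (AF A[p U wait])) = {q2, q3}, so the formula holds at q3.

Yes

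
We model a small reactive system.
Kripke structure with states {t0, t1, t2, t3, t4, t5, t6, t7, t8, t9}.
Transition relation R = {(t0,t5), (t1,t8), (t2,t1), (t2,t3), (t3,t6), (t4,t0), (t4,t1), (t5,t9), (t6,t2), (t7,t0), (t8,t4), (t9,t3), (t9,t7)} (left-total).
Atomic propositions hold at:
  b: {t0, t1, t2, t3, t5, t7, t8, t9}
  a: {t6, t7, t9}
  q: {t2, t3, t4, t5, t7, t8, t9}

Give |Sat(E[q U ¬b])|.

7

Sat(¬b) = {t4, t6}
E[q U ¬b]: least fixpoint, start Z0 = Sat(¬b) = {t4, t6}, add states in Sat(q) with some successor in Z. Z1 = {t3, t4, t6, t8}; Z2 = {t2, t3, t4, t6, t8, t9}; Z3 = {t2, t3, t4, t5, t6, t8, t9}; fixed.
Sat(E[q U ¬b]) = {t2, t3, t4, t5, t6, t8, t9}
|Sat(E[q U ¬b])| = |{t2, t3, t4, t5, t6, t8, t9}| = 7.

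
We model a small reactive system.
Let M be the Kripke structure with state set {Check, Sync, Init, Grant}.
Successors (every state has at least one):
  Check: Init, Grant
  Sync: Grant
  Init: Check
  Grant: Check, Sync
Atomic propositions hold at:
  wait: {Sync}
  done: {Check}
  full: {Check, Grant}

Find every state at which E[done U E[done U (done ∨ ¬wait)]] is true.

{Check, Init, Grant}

Sat(¬wait) = {Check, Init, Grant}
Sat(done ∨ ¬wait) = {Check, Init, Grant}
E[done U (done ∨ ¬wait)]: least fixpoint, start Z0 = Sat((done ∨ ¬wait)) = {Check, Init, Grant}, add states in Sat(done) with some successor in Z. Already a fixed point.
Sat(E[done U (done ∨ ¬wait)]) = {Check, Init, Grant}
E[done U E[done U (done ∨ ¬wait)]]: least fixpoint, start Z0 = Sat(E[done U (done ∨ ¬wait)]) = {Check, Init, Grant}, add states in Sat(done) with some successor in Z. Already a fixed point.
Sat(E[done U E[done U (done ∨ ¬wait)]]) = {Check, Init, Grant}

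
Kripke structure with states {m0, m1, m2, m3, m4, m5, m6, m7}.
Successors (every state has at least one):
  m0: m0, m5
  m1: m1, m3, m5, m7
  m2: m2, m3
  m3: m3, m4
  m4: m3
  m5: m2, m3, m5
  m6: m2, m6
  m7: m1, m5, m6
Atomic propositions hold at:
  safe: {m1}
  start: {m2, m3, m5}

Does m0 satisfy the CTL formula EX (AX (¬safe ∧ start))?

Yes

Sat(¬safe) = {m0, m2, m3, m4, m5, m6, m7}
Sat(¬safe ∧ start) = {m2, m3, m5}
Sat(AX (¬safe ∧ start)) = {s : every successor in {m2, m3, m5}} = {m2, m4, m5}
Sat(EX (AX (¬safe ∧ start))) = {s : some successor in {m2, m4, m5}} = {m0, m1, m2, m3, m5, m6, m7}
m0 ∈ Sat(EX (AX (¬safe ∧ start))) = {m0, m1, m2, m3, m5, m6, m7}, so the formula holds at m0.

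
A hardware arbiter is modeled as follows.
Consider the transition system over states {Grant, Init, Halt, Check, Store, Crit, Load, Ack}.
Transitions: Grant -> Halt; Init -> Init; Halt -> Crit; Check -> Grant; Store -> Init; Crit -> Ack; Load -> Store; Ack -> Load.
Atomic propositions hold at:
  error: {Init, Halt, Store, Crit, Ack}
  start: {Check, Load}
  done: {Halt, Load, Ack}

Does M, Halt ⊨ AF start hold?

Yes

AF start: least fixpoint, start Z0 = {Check, Load}, add states with every successor in Z. Z1 = {Check, Load, Ack}; Z2 = {Check, Crit, Load, Ack}; Z3 = {Halt, Check, Crit, Load, Ack}; Z4 = {Grant, Halt, Check, Crit, Load, Ack}; fixed.
Sat(AF start) = {Grant, Halt, Check, Crit, Load, Ack}
Halt ∈ Sat(AF start) = {Grant, Halt, Check, Crit, Load, Ack}, so the formula holds at Halt.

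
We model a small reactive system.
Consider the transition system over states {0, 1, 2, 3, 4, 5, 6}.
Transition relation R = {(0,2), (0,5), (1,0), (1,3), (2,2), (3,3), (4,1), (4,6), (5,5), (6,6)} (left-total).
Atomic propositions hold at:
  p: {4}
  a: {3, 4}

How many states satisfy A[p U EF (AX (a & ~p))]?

3

Sat(~p) = {0, 1, 2, 3, 5, 6}
Sat(a & ~p) = {3}
Sat(AX (a & ~p)) = {s : every successor in {3}} = {3}
EF (AX (a & ~p)): least fixpoint, start Z0 = {3}, add states with some successor in Z. Z1 = {1, 3}; Z2 = {1, 3, 4}; fixed.
Sat(EF (AX (a & ~p))) = {1, 3, 4}
A[p U EF (AX (a & ~p))]: least fixpoint, start Z0 = Sat(EF (AX (a & ~p))) = {1, 3, 4}, add states in Sat(p) with every successor in Z. Already a fixed point.
Sat(A[p U EF (AX (a & ~p))]) = {1, 3, 4}
|Sat(A[p U EF (AX (a & ~p))])| = |{1, 3, 4}| = 3.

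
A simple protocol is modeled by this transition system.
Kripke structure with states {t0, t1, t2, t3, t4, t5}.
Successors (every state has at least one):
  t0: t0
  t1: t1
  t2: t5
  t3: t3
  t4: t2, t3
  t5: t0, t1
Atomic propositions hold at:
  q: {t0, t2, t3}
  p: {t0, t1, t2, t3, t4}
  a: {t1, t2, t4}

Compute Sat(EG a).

EG a: greatest fixpoint, start Z0 = {t1, t2, t4}, keep only states in Sat with some successor in Z. Z1 = {t1, t4}; Z2 = {t1}; fixed.
Sat(EG a) = {t1}

{t1}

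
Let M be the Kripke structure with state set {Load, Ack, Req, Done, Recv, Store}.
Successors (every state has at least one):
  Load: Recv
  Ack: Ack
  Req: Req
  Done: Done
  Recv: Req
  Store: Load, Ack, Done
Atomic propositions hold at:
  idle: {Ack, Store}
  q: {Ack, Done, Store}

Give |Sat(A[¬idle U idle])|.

Sat(¬idle) = {Load, Req, Done, Recv}
A[¬idle U idle]: least fixpoint, start Z0 = Sat(idle) = {Ack, Store}, add states in Sat(¬idle) with every successor in Z. Already a fixed point.
Sat(A[¬idle U idle]) = {Ack, Store}
|Sat(A[¬idle U idle])| = |{Ack, Store}| = 2.

2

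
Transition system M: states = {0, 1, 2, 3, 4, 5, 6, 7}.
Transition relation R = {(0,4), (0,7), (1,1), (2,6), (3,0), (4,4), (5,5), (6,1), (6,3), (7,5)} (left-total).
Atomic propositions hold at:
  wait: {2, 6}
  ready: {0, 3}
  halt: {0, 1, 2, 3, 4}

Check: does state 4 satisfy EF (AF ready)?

No

AF ready: least fixpoint, start Z0 = {0, 3}, add states with every successor in Z. Already a fixed point.
Sat(AF ready) = {0, 3}
EF (AF ready): least fixpoint, start Z0 = {0, 3}, add states with some successor in Z. Z1 = {0, 3, 6}; Z2 = {0, 2, 3, 6}; fixed.
Sat(EF (AF ready)) = {0, 2, 3, 6}
4 ∉ Sat(EF (AF ready)) = {0, 2, 3, 6}, so the formula does not hold at 4.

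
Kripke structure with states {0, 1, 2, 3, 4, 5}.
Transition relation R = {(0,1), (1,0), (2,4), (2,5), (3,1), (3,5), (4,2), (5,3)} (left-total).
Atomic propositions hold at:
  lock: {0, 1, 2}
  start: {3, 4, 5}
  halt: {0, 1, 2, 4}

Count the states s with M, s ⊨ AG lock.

AG lock: greatest fixpoint, start Z0 = {0, 1, 2}, keep only states in Sat with every successor in Z. Z1 = {0, 1}; fixed.
Sat(AG lock) = {0, 1}
|Sat(AG lock)| = |{0, 1}| = 2.

2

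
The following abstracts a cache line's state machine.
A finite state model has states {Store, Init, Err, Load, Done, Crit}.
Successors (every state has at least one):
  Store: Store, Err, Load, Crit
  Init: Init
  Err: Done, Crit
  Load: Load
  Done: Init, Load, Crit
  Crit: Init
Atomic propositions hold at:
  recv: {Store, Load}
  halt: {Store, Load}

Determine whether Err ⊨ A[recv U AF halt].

No

AF halt: least fixpoint, start Z0 = {Store, Load}, add states with every successor in Z. Already a fixed point.
Sat(AF halt) = {Store, Load}
A[recv U AF halt]: least fixpoint, start Z0 = Sat(AF halt) = {Store, Load}, add states in Sat(recv) with every successor in Z. Already a fixed point.
Sat(A[recv U AF halt]) = {Store, Load}
Err ∉ Sat(A[recv U AF halt]) = {Store, Load}, so the formula does not hold at Err.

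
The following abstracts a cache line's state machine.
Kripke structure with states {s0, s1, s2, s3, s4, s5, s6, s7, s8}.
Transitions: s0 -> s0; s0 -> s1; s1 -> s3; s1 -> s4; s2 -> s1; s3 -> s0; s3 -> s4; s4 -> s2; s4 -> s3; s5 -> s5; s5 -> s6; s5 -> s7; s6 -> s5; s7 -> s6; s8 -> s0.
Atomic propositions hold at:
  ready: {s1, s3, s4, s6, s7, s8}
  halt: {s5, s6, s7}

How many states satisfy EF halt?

3

EF halt: least fixpoint, start Z0 = {s5, s6, s7}, add states with some successor in Z. Already a fixed point.
Sat(EF halt) = {s5, s6, s7}
|Sat(EF halt)| = |{s5, s6, s7}| = 3.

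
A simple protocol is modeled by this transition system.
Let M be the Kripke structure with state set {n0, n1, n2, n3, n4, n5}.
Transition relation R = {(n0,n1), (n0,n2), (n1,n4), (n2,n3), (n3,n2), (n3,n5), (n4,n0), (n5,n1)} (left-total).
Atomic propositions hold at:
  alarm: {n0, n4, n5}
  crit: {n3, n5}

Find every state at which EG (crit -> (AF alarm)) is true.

{n0, n1, n4, n5}

AF alarm: least fixpoint, start Z0 = {n0, n4, n5}, add states with every successor in Z. Z1 = {n0, n1, n4, n5}; fixed.
Sat(AF alarm) = {n0, n1, n4, n5}
Sat(crit -> (AF alarm)) = {n0, n1, n2, n4, n5}
EG (crit -> (AF alarm)): greatest fixpoint, start Z0 = {n0, n1, n2, n4, n5}, keep only states in Sat with some successor in Z. Z1 = {n0, n1, n4, n5}; fixed.
Sat(EG (crit -> (AF alarm))) = {n0, n1, n4, n5}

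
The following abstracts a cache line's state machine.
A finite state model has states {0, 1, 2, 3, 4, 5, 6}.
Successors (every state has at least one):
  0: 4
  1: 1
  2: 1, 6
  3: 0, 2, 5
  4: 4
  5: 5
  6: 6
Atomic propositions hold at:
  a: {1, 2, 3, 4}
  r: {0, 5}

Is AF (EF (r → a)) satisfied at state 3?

Sat(r → a) = {1, 2, 3, 4, 6}
EF (r → a): least fixpoint, start Z0 = {1, 2, 3, 4, 6}, add states with some successor in Z. Z1 = {0, 1, 2, 3, 4, 6}; fixed.
Sat(EF (r → a)) = {0, 1, 2, 3, 4, 6}
AF (EF (r → a)): least fixpoint, start Z0 = {0, 1, 2, 3, 4, 6}, add states with every successor in Z. Already a fixed point.
Sat(AF (EF (r → a))) = {0, 1, 2, 3, 4, 6}
3 ∈ Sat(AF (EF (r → a))) = {0, 1, 2, 3, 4, 6}, so the formula holds at 3.

Yes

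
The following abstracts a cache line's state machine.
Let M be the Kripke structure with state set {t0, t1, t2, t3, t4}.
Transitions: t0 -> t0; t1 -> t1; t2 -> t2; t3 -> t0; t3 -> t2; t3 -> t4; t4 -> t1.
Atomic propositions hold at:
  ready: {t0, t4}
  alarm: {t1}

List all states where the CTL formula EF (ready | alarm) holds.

Sat(ready | alarm) = {t0, t1, t4}
EF (ready | alarm): least fixpoint, start Z0 = {t0, t1, t4}, add states with some successor in Z. Z1 = {t0, t1, t3, t4}; fixed.
Sat(EF (ready | alarm)) = {t0, t1, t3, t4}

{t0, t1, t3, t4}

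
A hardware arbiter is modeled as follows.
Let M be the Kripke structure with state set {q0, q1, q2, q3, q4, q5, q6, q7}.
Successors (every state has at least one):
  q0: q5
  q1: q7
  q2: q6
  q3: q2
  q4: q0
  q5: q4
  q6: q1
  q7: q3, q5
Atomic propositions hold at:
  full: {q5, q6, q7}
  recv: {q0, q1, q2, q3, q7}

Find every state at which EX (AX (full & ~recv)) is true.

Sat(~recv) = {q4, q5, q6}
Sat(full & ~recv) = {q5, q6}
Sat(AX (full & ~recv)) = {s : every successor in {q5, q6}} = {q0, q2}
Sat(EX (AX (full & ~recv))) = {s : some successor in {q0, q2}} = {q3, q4}

{q3, q4}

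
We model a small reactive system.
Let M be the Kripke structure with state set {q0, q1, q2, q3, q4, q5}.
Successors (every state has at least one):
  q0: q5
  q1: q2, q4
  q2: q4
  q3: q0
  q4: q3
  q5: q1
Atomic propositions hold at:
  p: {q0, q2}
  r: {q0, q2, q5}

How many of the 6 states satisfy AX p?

1

Sat(AX p) = {s : every successor in {q0, q2}} = {q3}
|Sat(AX p)| = |{q3}| = 1.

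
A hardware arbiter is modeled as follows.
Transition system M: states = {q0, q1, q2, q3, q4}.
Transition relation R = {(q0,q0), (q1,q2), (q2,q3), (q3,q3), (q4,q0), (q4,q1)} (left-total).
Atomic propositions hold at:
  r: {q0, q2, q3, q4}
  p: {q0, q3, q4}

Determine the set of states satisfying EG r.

EG r: greatest fixpoint, start Z0 = {q0, q2, q3, q4}, keep only states in Sat with some successor in Z. Already a fixed point.
Sat(EG r) = {q0, q2, q3, q4}

{q0, q2, q3, q4}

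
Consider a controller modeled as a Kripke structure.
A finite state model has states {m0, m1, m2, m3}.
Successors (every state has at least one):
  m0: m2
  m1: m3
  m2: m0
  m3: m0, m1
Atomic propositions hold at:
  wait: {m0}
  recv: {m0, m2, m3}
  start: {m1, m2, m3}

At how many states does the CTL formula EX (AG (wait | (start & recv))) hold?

3

Sat(start & recv) = {m2, m3}
Sat(wait | (start & recv)) = {m0, m2, m3}
AG (wait | (start & recv)): greatest fixpoint, start Z0 = {m0, m2, m3}, keep only states in Sat with every successor in Z. Z1 = {m0, m2}; fixed.
Sat(AG (wait | (start & recv))) = {m0, m2}
Sat(EX (AG (wait | (start & recv)))) = {s : some successor in {m0, m2}} = {m0, m2, m3}
|Sat(EX (AG (wait | (start & recv))))| = |{m0, m2, m3}| = 3.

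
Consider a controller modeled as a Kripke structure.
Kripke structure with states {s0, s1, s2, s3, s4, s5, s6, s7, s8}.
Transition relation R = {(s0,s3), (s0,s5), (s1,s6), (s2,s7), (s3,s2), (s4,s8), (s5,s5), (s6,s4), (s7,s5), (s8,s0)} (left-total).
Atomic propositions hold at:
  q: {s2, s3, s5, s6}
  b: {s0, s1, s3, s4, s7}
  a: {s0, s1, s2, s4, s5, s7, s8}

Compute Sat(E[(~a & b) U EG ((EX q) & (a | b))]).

Sat(~a) = {s3, s6}
Sat(~a & b) = {s3}
Sat(EX q) = {s : some successor in {s2, s3, s5, s6}} = {s0, s1, s3, s5, s7}
Sat(a | b) = {s0, s1, s2, s3, s4, s5, s7, s8}
Sat((EX q) & (a | b)) = {s0, s1, s3, s5, s7}
EG ((EX q) & (a | b)): greatest fixpoint, start Z0 = {s0, s1, s3, s5, s7}, keep only states in Sat with some successor in Z. Z1 = {s0, s5, s7}; fixed.
Sat(EG ((EX q) & (a | b))) = {s0, s5, s7}
E[(~a & b) U EG ((EX q) & (a | b))]: least fixpoint, start Z0 = Sat(EG ((EX q) & (a | b))) = {s0, s5, s7}, add states in Sat(~a & b) with some successor in Z. Already a fixed point.
Sat(E[(~a & b) U EG ((EX q) & (a | b))]) = {s0, s5, s7}

{s0, s5, s7}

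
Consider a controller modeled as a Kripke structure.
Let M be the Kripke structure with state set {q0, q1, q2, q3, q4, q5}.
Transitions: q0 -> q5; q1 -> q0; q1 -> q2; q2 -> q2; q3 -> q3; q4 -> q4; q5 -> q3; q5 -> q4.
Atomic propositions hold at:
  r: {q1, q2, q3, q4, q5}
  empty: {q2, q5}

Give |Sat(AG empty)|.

1

AG empty: greatest fixpoint, start Z0 = {q2, q5}, keep only states in Sat with every successor in Z. Z1 = {q2}; fixed.
Sat(AG empty) = {q2}
|Sat(AG empty)| = |{q2}| = 1.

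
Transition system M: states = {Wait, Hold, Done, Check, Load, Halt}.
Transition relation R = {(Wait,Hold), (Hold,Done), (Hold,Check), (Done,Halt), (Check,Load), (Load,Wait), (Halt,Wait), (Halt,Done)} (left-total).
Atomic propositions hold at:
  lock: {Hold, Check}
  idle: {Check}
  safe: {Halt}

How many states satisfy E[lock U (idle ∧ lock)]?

2

Sat(idle ∧ lock) = {Check}
E[lock U (idle ∧ lock)]: least fixpoint, start Z0 = Sat((idle ∧ lock)) = {Check}, add states in Sat(lock) with some successor in Z. Z1 = {Hold, Check}; fixed.
Sat(E[lock U (idle ∧ lock)]) = {Hold, Check}
|Sat(E[lock U (idle ∧ lock)])| = |{Hold, Check}| = 2.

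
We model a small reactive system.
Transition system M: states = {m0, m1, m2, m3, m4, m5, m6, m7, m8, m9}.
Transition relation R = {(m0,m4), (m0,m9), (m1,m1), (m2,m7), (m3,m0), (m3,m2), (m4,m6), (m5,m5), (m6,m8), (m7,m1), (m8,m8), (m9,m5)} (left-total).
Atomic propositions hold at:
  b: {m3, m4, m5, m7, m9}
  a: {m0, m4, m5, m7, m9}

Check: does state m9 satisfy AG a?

Yes

AG a: greatest fixpoint, start Z0 = {m0, m4, m5, m7, m9}, keep only states in Sat with every successor in Z. Z1 = {m0, m5, m9}; Z2 = {m5, m9}; fixed.
Sat(AG a) = {m5, m9}
m9 ∈ Sat(AG a) = {m5, m9}, so the formula holds at m9.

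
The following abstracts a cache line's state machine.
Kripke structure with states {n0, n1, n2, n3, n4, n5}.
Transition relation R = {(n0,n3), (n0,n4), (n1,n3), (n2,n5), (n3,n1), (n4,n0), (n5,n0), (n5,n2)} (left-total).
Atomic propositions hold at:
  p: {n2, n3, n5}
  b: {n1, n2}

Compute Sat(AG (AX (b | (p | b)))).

{n1, n3}

Sat(p | b) = {n1, n2, n3, n5}
Sat(b | (p | b)) = {n1, n2, n3, n5}
Sat(AX (b | (p | b))) = {s : every successor in {n1, n2, n3, n5}} = {n1, n2, n3}
AG (AX (b | (p | b))): greatest fixpoint, start Z0 = {n1, n2, n3}, keep only states in Sat with every successor in Z. Z1 = {n1, n3}; fixed.
Sat(AG (AX (b | (p | b)))) = {n1, n3}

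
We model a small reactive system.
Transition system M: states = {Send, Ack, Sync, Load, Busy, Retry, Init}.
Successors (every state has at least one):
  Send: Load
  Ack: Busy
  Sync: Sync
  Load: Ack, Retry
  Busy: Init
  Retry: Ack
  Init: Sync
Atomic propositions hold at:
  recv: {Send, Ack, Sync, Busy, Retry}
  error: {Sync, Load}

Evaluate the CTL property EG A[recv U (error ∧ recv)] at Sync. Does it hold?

Sat(error ∧ recv) = {Sync}
A[recv U (error ∧ recv)]: least fixpoint, start Z0 = Sat((error ∧ recv)) = {Sync}, add states in Sat(recv) with every successor in Z. Already a fixed point.
Sat(A[recv U (error ∧ recv)]) = {Sync}
EG A[recv U (error ∧ recv)]: greatest fixpoint, start Z0 = {Sync}, keep only states in Sat with some successor in Z. Already a fixed point.
Sat(EG A[recv U (error ∧ recv)]) = {Sync}
Sync ∈ Sat(EG A[recv U (error ∧ recv)]) = {Sync}, so the formula holds at Sync.

Yes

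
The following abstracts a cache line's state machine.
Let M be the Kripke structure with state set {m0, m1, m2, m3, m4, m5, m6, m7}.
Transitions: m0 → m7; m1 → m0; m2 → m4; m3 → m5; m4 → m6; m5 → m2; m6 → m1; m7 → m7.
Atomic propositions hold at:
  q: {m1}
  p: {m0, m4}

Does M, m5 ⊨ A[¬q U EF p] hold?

Sat(¬q) = {m0, m2, m3, m4, m5, m6, m7}
EF p: least fixpoint, start Z0 = {m0, m4}, add states with some successor in Z. Z1 = {m0, m1, m2, m4}; Z2 = {m0, m1, m2, m4, m5, m6}; Z3 = {m0, m1, m2, m3, m4, m5, m6}; fixed.
Sat(EF p) = {m0, m1, m2, m3, m4, m5, m6}
A[¬q U EF p]: least fixpoint, start Z0 = Sat(EF p) = {m0, m1, m2, m3, m4, m5, m6}, add states in Sat(¬q) with every successor in Z. Already a fixed point.
Sat(A[¬q U EF p]) = {m0, m1, m2, m3, m4, m5, m6}
m5 ∈ Sat(A[¬q U EF p]) = {m0, m1, m2, m3, m4, m5, m6}, so the formula holds at m5.

Yes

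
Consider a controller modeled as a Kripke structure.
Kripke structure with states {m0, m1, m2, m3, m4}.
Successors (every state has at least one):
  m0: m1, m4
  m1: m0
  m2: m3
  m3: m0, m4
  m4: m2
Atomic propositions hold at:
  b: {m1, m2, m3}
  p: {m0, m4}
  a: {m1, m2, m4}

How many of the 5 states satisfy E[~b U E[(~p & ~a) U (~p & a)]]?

Sat(~b) = {m0, m4}
Sat(~p) = {m1, m2, m3}
Sat(~a) = {m0, m3}
Sat(~p & ~a) = {m3}
Sat(~p & a) = {m1, m2}
E[(~p & ~a) U (~p & a)]: least fixpoint, start Z0 = Sat((~p & a)) = {m1, m2}, add states in Sat(~p & ~a) with some successor in Z. Already a fixed point.
Sat(E[(~p & ~a) U (~p & a)]) = {m1, m2}
E[~b U E[(~p & ~a) U (~p & a)]]: least fixpoint, start Z0 = Sat(E[(~p & ~a) U (~p & a)]) = {m1, m2}, add states in Sat(~b) with some successor in Z. Z1 = {m0, m1, m2, m4}; fixed.
Sat(E[~b U E[(~p & ~a) U (~p & a)]]) = {m0, m1, m2, m4}
|Sat(E[~b U E[(~p & ~a) U (~p & a)]])| = |{m0, m1, m2, m4}| = 4.

4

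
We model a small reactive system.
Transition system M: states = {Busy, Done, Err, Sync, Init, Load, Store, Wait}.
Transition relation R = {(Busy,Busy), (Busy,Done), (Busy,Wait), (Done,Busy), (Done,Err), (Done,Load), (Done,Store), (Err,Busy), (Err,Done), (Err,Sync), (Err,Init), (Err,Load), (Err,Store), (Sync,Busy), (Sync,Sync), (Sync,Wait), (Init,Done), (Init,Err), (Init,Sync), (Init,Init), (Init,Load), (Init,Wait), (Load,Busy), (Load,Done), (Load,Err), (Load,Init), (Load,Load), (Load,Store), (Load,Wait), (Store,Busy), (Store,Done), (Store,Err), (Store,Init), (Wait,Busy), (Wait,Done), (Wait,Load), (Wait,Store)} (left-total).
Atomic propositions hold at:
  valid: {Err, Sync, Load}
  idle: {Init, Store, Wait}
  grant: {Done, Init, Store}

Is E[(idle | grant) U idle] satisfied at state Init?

Yes

Sat(idle | grant) = {Done, Init, Store, Wait}
E[(idle | grant) U idle]: least fixpoint, start Z0 = Sat(idle) = {Init, Store, Wait}, add states in Sat(idle | grant) with some successor in Z. Z1 = {Done, Init, Store, Wait}; fixed.
Sat(E[(idle | grant) U idle]) = {Done, Init, Store, Wait}
Init ∈ Sat(E[(idle | grant) U idle]) = {Done, Init, Store, Wait}, so the formula holds at Init.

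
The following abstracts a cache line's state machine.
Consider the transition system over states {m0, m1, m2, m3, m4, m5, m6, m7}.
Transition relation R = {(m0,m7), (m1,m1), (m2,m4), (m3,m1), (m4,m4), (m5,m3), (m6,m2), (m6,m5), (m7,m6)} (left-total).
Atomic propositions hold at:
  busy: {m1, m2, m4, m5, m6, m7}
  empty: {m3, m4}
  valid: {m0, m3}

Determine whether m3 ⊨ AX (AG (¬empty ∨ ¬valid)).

Yes

Sat(¬empty) = {m0, m1, m2, m5, m6, m7}
Sat(¬valid) = {m1, m2, m4, m5, m6, m7}
Sat(¬empty ∨ ¬valid) = {m0, m1, m2, m4, m5, m6, m7}
AG (¬empty ∨ ¬valid): greatest fixpoint, start Z0 = {m0, m1, m2, m4, m5, m6, m7}, keep only states in Sat with every successor in Z. Z1 = {m0, m1, m2, m4, m6, m7}; Z2 = {m0, m1, m2, m4, m7}; Z3 = {m0, m1, m2, m4}; Z4 = {m1, m2, m4}; fixed.
Sat(AG (¬empty ∨ ¬valid)) = {m1, m2, m4}
Sat(AX (AG (¬empty ∨ ¬valid))) = {s : every successor in {m1, m2, m4}} = {m1, m2, m3, m4}
m3 ∈ Sat(AX (AG (¬empty ∨ ¬valid))) = {m1, m2, m3, m4}, so the formula holds at m3.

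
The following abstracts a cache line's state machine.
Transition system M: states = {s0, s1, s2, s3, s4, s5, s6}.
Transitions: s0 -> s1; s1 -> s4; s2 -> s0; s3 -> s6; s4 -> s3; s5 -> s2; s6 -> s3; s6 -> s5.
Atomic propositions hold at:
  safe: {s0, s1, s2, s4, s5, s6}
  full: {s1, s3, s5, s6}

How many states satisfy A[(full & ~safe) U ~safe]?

Sat(~safe) = {s3}
Sat(full & ~safe) = {s3}
A[(full & ~safe) U ~safe]: least fixpoint, start Z0 = Sat(~safe) = {s3}, add states in Sat(full & ~safe) with every successor in Z. Already a fixed point.
Sat(A[(full & ~safe) U ~safe]) = {s3}
|Sat(A[(full & ~safe) U ~safe])| = |{s3}| = 1.

1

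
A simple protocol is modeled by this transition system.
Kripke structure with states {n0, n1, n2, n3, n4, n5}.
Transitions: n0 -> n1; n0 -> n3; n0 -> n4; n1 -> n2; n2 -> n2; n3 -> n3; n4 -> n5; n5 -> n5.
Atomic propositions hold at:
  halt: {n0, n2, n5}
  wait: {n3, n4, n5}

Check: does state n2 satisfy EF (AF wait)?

No

AF wait: least fixpoint, start Z0 = {n3, n4, n5}, add states with every successor in Z. Already a fixed point.
Sat(AF wait) = {n3, n4, n5}
EF (AF wait): least fixpoint, start Z0 = {n3, n4, n5}, add states with some successor in Z. Z1 = {n0, n3, n4, n5}; fixed.
Sat(EF (AF wait)) = {n0, n3, n4, n5}
n2 ∉ Sat(EF (AF wait)) = {n0, n3, n4, n5}, so the formula does not hold at n2.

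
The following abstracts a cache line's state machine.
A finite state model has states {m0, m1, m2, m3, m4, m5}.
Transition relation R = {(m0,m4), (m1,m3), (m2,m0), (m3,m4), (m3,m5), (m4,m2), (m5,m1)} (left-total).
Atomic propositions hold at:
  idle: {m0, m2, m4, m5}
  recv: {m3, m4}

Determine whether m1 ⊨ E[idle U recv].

E[idle U recv]: least fixpoint, start Z0 = Sat(recv) = {m3, m4}, add states in Sat(idle) with some successor in Z. Z1 = {m0, m3, m4}; Z2 = {m0, m2, m3, m4}; fixed.
Sat(E[idle U recv]) = {m0, m2, m3, m4}
m1 ∉ Sat(E[idle U recv]) = {m0, m2, m3, m4}, so the formula does not hold at m1.

No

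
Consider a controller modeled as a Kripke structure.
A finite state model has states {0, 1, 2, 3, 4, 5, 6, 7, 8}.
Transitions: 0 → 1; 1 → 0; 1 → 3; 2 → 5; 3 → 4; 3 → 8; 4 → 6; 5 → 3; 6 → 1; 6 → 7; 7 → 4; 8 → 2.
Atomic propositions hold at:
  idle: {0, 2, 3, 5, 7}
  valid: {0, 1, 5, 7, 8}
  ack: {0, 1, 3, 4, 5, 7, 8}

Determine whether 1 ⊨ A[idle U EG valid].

EG valid: greatest fixpoint, start Z0 = {0, 1, 5, 7, 8}, keep only states in Sat with some successor in Z. Z1 = {0, 1}; fixed.
Sat(EG valid) = {0, 1}
A[idle U EG valid]: least fixpoint, start Z0 = Sat(EG valid) = {0, 1}, add states in Sat(idle) with every successor in Z. Already a fixed point.
Sat(A[idle U EG valid]) = {0, 1}
1 ∈ Sat(A[idle U EG valid]) = {0, 1}, so the formula holds at 1.

Yes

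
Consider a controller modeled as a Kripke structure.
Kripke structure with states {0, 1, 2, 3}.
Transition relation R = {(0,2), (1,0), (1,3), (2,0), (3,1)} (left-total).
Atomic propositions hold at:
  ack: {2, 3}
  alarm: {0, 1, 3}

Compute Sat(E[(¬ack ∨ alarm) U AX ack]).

{0, 1, 3}

Sat(¬ack) = {0, 1}
Sat(¬ack ∨ alarm) = {0, 1, 3}
Sat(AX ack) = {s : every successor in {2, 3}} = {0}
E[(¬ack ∨ alarm) U AX ack]: least fixpoint, start Z0 = Sat(AX ack) = {0}, add states in Sat(¬ack ∨ alarm) with some successor in Z. Z1 = {0, 1}; Z2 = {0, 1, 3}; fixed.
Sat(E[(¬ack ∨ alarm) U AX ack]) = {0, 1, 3}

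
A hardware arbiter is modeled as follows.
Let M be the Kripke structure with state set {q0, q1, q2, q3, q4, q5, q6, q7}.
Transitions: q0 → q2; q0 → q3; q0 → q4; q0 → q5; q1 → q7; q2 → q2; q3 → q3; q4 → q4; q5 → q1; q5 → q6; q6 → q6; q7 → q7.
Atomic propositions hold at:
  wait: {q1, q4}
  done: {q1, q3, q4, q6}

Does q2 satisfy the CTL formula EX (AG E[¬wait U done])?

No

Sat(¬wait) = {q0, q2, q3, q5, q6, q7}
E[¬wait U done]: least fixpoint, start Z0 = Sat(done) = {q1, q3, q4, q6}, add states in Sat(¬wait) with some successor in Z. Z1 = {q0, q1, q3, q4, q5, q6}; fixed.
Sat(E[¬wait U done]) = {q0, q1, q3, q4, q5, q6}
AG E[¬wait U done]: greatest fixpoint, start Z0 = {q0, q1, q3, q4, q5, q6}, keep only states in Sat with every successor in Z. Z1 = {q3, q4, q5, q6}; Z2 = {q3, q4, q6}; fixed.
Sat(AG E[¬wait U done]) = {q3, q4, q6}
Sat(EX (AG E[¬wait U done])) = {s : some successor in {q3, q4, q6}} = {q0, q3, q4, q5, q6}
q2 ∉ Sat(EX (AG E[¬wait U done])) = {q0, q3, q4, q5, q6}, so the formula does not hold at q2.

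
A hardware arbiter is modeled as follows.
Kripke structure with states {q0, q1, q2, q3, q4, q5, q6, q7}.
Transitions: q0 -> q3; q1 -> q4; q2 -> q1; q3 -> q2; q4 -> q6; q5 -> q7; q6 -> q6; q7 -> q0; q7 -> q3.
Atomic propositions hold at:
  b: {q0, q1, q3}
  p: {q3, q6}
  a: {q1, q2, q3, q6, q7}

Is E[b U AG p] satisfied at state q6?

Yes

AG p: greatest fixpoint, start Z0 = {q3, q6}, keep only states in Sat with every successor in Z. Z1 = {q6}; fixed.
Sat(AG p) = {q6}
E[b U AG p]: least fixpoint, start Z0 = Sat(AG p) = {q6}, add states in Sat(b) with some successor in Z. Already a fixed point.
Sat(E[b U AG p]) = {q6}
q6 ∈ Sat(E[b U AG p]) = {q6}, so the formula holds at q6.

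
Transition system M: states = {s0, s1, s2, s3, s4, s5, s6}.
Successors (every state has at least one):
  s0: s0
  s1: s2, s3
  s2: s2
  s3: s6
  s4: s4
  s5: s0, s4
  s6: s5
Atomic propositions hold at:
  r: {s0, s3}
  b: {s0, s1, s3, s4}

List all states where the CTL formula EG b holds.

{s0, s4}

EG b: greatest fixpoint, start Z0 = {s0, s1, s3, s4}, keep only states in Sat with some successor in Z. Z1 = {s0, s1, s4}; Z2 = {s0, s4}; fixed.
Sat(EG b) = {s0, s4}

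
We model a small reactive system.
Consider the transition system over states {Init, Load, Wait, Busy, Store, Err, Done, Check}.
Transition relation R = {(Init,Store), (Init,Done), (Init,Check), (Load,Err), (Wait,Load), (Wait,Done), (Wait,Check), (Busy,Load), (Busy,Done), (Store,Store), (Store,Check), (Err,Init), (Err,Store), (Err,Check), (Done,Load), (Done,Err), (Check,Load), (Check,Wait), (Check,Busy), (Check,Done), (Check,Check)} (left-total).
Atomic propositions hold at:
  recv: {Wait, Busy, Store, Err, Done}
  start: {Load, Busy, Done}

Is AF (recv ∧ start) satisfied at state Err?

Sat(recv ∧ start) = {Busy, Done}
AF (recv ∧ start): least fixpoint, start Z0 = {Busy, Done}, add states with every successor in Z. Already a fixed point.
Sat(AF (recv ∧ start)) = {Busy, Done}
Err ∉ Sat(AF (recv ∧ start)) = {Busy, Done}, so the formula does not hold at Err.

No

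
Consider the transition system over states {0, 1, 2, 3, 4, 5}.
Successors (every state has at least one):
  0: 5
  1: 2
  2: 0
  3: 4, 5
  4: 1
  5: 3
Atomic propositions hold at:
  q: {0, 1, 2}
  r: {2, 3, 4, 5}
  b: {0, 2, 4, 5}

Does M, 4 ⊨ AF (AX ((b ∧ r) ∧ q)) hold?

Yes

Sat(b ∧ r) = {2, 4, 5}
Sat((b ∧ r) ∧ q) = {2}
Sat(AX ((b ∧ r) ∧ q)) = {s : every successor in {2}} = {1}
AF (AX ((b ∧ r) ∧ q)): least fixpoint, start Z0 = {1}, add states with every successor in Z. Z1 = {1, 4}; fixed.
Sat(AF (AX ((b ∧ r) ∧ q))) = {1, 4}
4 ∈ Sat(AF (AX ((b ∧ r) ∧ q))) = {1, 4}, so the formula holds at 4.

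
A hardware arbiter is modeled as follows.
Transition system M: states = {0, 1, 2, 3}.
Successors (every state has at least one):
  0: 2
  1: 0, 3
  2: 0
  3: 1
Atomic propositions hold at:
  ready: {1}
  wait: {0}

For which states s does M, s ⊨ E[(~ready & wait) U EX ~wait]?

Sat(~ready) = {0, 2, 3}
Sat(~ready & wait) = {0}
Sat(~wait) = {1, 2, 3}
Sat(EX ~wait) = {s : some successor in {1, 2, 3}} = {0, 1, 3}
E[(~ready & wait) U EX ~wait]: least fixpoint, start Z0 = Sat(EX ~wait) = {0, 1, 3}, add states in Sat(~ready & wait) with some successor in Z. Already a fixed point.
Sat(E[(~ready & wait) U EX ~wait]) = {0, 1, 3}

{0, 1, 3}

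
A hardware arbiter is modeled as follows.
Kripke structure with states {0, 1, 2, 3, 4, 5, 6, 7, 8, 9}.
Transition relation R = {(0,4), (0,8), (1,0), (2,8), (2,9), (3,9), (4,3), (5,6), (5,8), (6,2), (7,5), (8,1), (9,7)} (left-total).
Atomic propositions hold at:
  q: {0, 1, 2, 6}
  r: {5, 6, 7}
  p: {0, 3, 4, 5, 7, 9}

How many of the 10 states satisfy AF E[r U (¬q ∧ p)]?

Sat(¬q) = {3, 4, 5, 7, 8, 9}
Sat(¬q ∧ p) = {3, 4, 5, 7, 9}
E[r U (¬q ∧ p)]: least fixpoint, start Z0 = Sat((¬q ∧ p)) = {3, 4, 5, 7, 9}, add states in Sat(r) with some successor in Z. Already a fixed point.
Sat(E[r U (¬q ∧ p)]) = {3, 4, 5, 7, 9}
AF E[r U (¬q ∧ p)]: least fixpoint, start Z0 = {3, 4, 5, 7, 9}, add states with every successor in Z. Already a fixed point.
Sat(AF E[r U (¬q ∧ p)]) = {3, 4, 5, 7, 9}
|Sat(AF E[r U (¬q ∧ p)])| = |{3, 4, 5, 7, 9}| = 5.

5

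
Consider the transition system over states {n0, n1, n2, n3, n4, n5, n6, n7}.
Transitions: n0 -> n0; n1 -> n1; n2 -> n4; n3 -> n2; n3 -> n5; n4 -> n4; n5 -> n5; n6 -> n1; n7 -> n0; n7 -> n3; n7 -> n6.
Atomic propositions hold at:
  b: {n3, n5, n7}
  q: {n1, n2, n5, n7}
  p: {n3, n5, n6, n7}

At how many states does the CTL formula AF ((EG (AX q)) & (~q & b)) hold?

Sat(AX q) = {s : every successor in {n1, n2, n5, n7}} = {n1, n3, n5, n6}
EG (AX q): greatest fixpoint, start Z0 = {n1, n3, n5, n6}, keep only states in Sat with some successor in Z. Already a fixed point.
Sat(EG (AX q)) = {n1, n3, n5, n6}
Sat(~q) = {n0, n3, n4, n6}
Sat(~q & b) = {n3}
Sat((EG (AX q)) & (~q & b)) = {n3}
AF ((EG (AX q)) & (~q & b)): least fixpoint, start Z0 = {n3}, add states with every successor in Z. Already a fixed point.
Sat(AF ((EG (AX q)) & (~q & b))) = {n3}
|Sat(AF ((EG (AX q)) & (~q & b)))| = |{n3}| = 1.

1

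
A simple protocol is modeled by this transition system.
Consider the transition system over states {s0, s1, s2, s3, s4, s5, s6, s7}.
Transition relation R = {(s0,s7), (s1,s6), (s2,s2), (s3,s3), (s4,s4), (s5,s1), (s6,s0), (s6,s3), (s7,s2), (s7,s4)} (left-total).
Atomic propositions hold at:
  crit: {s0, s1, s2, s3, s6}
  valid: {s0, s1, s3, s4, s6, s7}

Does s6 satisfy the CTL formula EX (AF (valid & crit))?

Yes

Sat(valid & crit) = {s0, s1, s3, s6}
AF (valid & crit): least fixpoint, start Z0 = {s0, s1, s3, s6}, add states with every successor in Z. Z1 = {s0, s1, s3, s5, s6}; fixed.
Sat(AF (valid & crit)) = {s0, s1, s3, s5, s6}
Sat(EX (AF (valid & crit))) = {s : some successor in {s0, s1, s3, s5, s6}} = {s1, s3, s5, s6}
s6 ∈ Sat(EX (AF (valid & crit))) = {s1, s3, s5, s6}, so the formula holds at s6.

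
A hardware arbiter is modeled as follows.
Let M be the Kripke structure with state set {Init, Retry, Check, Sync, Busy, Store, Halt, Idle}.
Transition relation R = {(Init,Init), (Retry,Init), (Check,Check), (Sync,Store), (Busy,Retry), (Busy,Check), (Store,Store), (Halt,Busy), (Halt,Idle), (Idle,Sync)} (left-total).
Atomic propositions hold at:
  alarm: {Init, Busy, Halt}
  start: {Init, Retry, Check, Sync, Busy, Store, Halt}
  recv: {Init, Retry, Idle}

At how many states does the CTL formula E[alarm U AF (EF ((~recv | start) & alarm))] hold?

4

Sat(~recv) = {Check, Sync, Busy, Store, Halt}
Sat(~recv | start) = {Init, Retry, Check, Sync, Busy, Store, Halt}
Sat((~recv | start) & alarm) = {Init, Busy, Halt}
EF ((~recv | start) & alarm): least fixpoint, start Z0 = {Init, Busy, Halt}, add states with some successor in Z. Z1 = {Init, Retry, Busy, Halt}; fixed.
Sat(EF ((~recv | start) & alarm)) = {Init, Retry, Busy, Halt}
AF (EF ((~recv | start) & alarm)): least fixpoint, start Z0 = {Init, Retry, Busy, Halt}, add states with every successor in Z. Already a fixed point.
Sat(AF (EF ((~recv | start) & alarm))) = {Init, Retry, Busy, Halt}
E[alarm U AF (EF ((~recv | start) & alarm))]: least fixpoint, start Z0 = Sat(AF (EF ((~recv | start) & alarm))) = {Init, Retry, Busy, Halt}, add states in Sat(alarm) with some successor in Z. Already a fixed point.
Sat(E[alarm U AF (EF ((~recv | start) & alarm))]) = {Init, Retry, Busy, Halt}
|Sat(E[alarm U AF (EF ((~recv | start) & alarm))])| = |{Init, Retry, Busy, Halt}| = 4.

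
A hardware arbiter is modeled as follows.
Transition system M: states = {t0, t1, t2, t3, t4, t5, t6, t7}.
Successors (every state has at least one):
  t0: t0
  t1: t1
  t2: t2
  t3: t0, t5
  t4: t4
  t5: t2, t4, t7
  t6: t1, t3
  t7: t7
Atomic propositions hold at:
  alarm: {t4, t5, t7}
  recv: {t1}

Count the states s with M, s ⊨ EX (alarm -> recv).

Sat(alarm -> recv) = {t0, t1, t2, t3, t6}
Sat(EX (alarm -> recv)) = {s : some successor in {t0, t1, t2, t3, t6}} = {t0, t1, t2, t3, t5, t6}
|Sat(EX (alarm -> recv))| = |{t0, t1, t2, t3, t5, t6}| = 6.

6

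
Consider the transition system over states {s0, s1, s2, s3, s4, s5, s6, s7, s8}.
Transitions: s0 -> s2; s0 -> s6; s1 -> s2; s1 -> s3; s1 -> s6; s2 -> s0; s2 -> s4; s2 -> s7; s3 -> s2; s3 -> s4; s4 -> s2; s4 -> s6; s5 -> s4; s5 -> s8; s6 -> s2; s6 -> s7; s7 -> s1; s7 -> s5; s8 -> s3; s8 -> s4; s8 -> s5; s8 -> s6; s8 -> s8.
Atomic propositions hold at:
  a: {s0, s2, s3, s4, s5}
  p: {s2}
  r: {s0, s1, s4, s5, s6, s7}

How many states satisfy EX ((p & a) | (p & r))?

5

Sat(p & a) = {s2}
Sat(p & r) = ∅
Sat((p & a) | (p & r)) = {s2}
Sat(EX ((p & a) | (p & r))) = {s : some successor in {s2}} = {s0, s1, s3, s4, s6}
|Sat(EX ((p & a) | (p & r)))| = |{s0, s1, s3, s4, s6}| = 5.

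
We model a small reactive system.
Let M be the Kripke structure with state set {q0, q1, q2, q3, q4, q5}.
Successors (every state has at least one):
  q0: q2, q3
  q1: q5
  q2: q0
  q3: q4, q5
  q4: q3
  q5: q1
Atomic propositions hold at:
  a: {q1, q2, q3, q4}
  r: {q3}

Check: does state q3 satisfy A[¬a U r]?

Yes

Sat(¬a) = {q0, q5}
A[¬a U r]: least fixpoint, start Z0 = Sat(r) = {q3}, add states in Sat(¬a) with every successor in Z. Already a fixed point.
Sat(A[¬a U r]) = {q3}
q3 ∈ Sat(A[¬a U r]) = {q3}, so the formula holds at q3.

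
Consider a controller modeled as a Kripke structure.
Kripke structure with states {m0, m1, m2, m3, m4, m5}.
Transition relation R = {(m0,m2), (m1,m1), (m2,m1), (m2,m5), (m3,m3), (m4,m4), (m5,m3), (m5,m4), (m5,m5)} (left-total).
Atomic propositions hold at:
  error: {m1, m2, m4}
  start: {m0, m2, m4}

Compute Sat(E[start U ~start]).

Sat(~start) = {m1, m3, m5}
E[start U ~start]: least fixpoint, start Z0 = Sat(~start) = {m1, m3, m5}, add states in Sat(start) with some successor in Z. Z1 = {m1, m2, m3, m5}; Z2 = {m0, m1, m2, m3, m5}; fixed.
Sat(E[start U ~start]) = {m0, m1, m2, m3, m5}

{m0, m1, m2, m3, m5}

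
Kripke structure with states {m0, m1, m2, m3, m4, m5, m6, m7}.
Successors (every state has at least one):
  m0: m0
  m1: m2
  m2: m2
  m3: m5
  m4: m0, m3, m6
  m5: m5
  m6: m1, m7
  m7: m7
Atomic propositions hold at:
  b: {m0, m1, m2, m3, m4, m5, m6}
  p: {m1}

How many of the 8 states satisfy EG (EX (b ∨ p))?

Sat(b ∨ p) = {m0, m1, m2, m3, m4, m5, m6}
Sat(EX (b ∨ p)) = {s : some successor in {m0, m1, m2, m3, m4, m5, m6}} = {m0, m1, m2, m3, m4, m5, m6}
EG (EX (b ∨ p)): greatest fixpoint, start Z0 = {m0, m1, m2, m3, m4, m5, m6}, keep only states in Sat with some successor in Z. Already a fixed point.
Sat(EG (EX (b ∨ p))) = {m0, m1, m2, m3, m4, m5, m6}
|Sat(EG (EX (b ∨ p)))| = |{m0, m1, m2, m3, m4, m5, m6}| = 7.

7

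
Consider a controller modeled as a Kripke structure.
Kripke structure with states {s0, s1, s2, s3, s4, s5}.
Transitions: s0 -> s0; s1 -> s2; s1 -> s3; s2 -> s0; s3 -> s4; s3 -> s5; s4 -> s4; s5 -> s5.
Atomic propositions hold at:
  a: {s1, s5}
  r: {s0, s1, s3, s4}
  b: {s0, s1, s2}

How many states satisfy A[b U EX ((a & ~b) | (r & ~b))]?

Sat(~b) = {s3, s4, s5}
Sat(a & ~b) = {s5}
Sat(r & ~b) = {s3, s4}
Sat((a & ~b) | (r & ~b)) = {s3, s4, s5}
Sat(EX ((a & ~b) | (r & ~b))) = {s : some successor in {s3, s4, s5}} = {s1, s3, s4, s5}
A[b U EX ((a & ~b) | (r & ~b))]: least fixpoint, start Z0 = Sat(EX ((a & ~b) | (r & ~b))) = {s1, s3, s4, s5}, add states in Sat(b) with every successor in Z. Already a fixed point.
Sat(A[b U EX ((a & ~b) | (r & ~b))]) = {s1, s3, s4, s5}
|Sat(A[b U EX ((a & ~b) | (r & ~b))])| = |{s1, s3, s4, s5}| = 4.

4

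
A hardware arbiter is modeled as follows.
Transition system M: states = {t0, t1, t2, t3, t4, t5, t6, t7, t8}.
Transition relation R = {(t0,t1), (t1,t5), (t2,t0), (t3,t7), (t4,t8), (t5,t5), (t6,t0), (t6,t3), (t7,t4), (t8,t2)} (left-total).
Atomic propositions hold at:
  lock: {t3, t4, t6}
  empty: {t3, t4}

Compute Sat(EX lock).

Sat(EX lock) = {s : some successor in {t3, t4, t6}} = {t6, t7}

{t6, t7}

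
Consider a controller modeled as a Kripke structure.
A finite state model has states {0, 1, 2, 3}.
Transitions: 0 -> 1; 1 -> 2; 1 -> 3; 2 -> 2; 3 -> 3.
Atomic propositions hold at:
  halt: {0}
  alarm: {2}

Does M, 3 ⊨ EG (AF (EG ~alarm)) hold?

Yes

Sat(~alarm) = {0, 1, 3}
EG ~alarm: greatest fixpoint, start Z0 = {0, 1, 3}, keep only states in Sat with some successor in Z. Already a fixed point.
Sat(EG ~alarm) = {0, 1, 3}
AF (EG ~alarm): least fixpoint, start Z0 = {0, 1, 3}, add states with every successor in Z. Already a fixed point.
Sat(AF (EG ~alarm)) = {0, 1, 3}
EG (AF (EG ~alarm)): greatest fixpoint, start Z0 = {0, 1, 3}, keep only states in Sat with some successor in Z. Already a fixed point.
Sat(EG (AF (EG ~alarm))) = {0, 1, 3}
3 ∈ Sat(EG (AF (EG ~alarm))) = {0, 1, 3}, so the formula holds at 3.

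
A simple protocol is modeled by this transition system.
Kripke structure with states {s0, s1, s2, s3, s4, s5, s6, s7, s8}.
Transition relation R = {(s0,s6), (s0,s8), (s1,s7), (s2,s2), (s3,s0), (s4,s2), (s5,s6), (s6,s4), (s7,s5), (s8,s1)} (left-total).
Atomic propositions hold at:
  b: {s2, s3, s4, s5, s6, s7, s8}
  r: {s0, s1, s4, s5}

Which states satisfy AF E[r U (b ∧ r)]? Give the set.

{s0, s1, s3, s4, s5, s6, s7, s8}

Sat(b ∧ r) = {s4, s5}
E[r U (b ∧ r)]: least fixpoint, start Z0 = Sat((b ∧ r)) = {s4, s5}, add states in Sat(r) with some successor in Z. Already a fixed point.
Sat(E[r U (b ∧ r)]) = {s4, s5}
AF E[r U (b ∧ r)]: least fixpoint, start Z0 = {s4, s5}, add states with every successor in Z. Z1 = {s4, s5, s6, s7}; Z2 = {s1, s4, s5, s6, s7}; Z3 = {s1, s4, s5, s6, s7, s8}; Z4 = {s0, s1, s4, s5, s6, s7, s8}; Z5 = {s0, s1, s3, s4, s5, s6, s7, s8}; fixed.
Sat(AF E[r U (b ∧ r)]) = {s0, s1, s3, s4, s5, s6, s7, s8}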